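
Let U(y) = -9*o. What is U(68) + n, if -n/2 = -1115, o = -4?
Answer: 2266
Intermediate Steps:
n = 2230 (n = -2*(-1115) = 2230)
U(y) = 36 (U(y) = -9*(-4) = 36)
U(68) + n = 36 + 2230 = 2266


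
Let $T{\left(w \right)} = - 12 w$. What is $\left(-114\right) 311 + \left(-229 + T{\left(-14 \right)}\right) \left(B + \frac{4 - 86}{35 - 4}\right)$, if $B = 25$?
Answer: $- \frac{1141347}{31} \approx -36818.0$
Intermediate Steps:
$\left(-114\right) 311 + \left(-229 + T{\left(-14 \right)}\right) \left(B + \frac{4 - 86}{35 - 4}\right) = \left(-114\right) 311 + \left(-229 - -168\right) \left(25 + \frac{4 - 86}{35 - 4}\right) = -35454 + \left(-229 + 168\right) \left(25 - \frac{82}{31}\right) = -35454 - 61 \left(25 - \frac{82}{31}\right) = -35454 - \frac{42273}{31} = - \frac{1141347}{31}$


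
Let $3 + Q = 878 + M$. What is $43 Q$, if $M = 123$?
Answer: $42914$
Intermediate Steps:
$Q = 998$ ($Q = -3 + \left(878 + 123\right) = -3 + 1001 = 998$)
$43 Q = 43 \cdot 998 = 42914$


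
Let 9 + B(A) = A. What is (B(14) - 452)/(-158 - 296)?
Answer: 447/454 ≈ 0.98458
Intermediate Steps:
B(A) = -9 + A
(B(14) - 452)/(-158 - 296) = ((-9 + 14) - 452)/(-158 - 296) = (5 - 452)/(-454) = -447*(-1/454) = 447/454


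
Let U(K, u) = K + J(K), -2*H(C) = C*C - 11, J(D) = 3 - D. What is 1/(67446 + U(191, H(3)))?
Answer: 1/67449 ≈ 1.4826e-5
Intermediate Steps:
H(C) = 11/2 - C**2/2 (H(C) = -(C*C - 11)/2 = -(C**2 - 11)/2 = -(-11 + C**2)/2 = 11/2 - C**2/2)
U(K, u) = 3 (U(K, u) = K + (3 - K) = 3)
1/(67446 + U(191, H(3))) = 1/(67446 + 3) = 1/67449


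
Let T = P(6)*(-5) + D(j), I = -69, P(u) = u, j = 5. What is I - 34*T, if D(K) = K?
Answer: 781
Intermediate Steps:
T = -25 (T = 6*(-5) + 5 = -30 + 5 = -25)
I - 34*T = -69 - 34*(-25) = -69 + 850 = 781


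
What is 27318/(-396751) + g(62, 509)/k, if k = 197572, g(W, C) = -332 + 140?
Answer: -1368362022/19596722143 ≈ -0.069826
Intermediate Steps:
g(W, C) = -192
27318/(-396751) + g(62, 509)/k = 27318/(-396751) - 192/197572 = 27318*(-1/396751) - 192*1/197572 = -27318/396751 - 48/49393 = -1368362022/19596722143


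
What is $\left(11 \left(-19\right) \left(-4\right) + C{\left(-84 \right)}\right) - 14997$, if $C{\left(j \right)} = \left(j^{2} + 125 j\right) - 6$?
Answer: $-17611$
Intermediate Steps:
$C{\left(j \right)} = -6 + j^{2} + 125 j$
$\left(11 \left(-19\right) \left(-4\right) + C{\left(-84 \right)}\right) - 14997 = \left(11 \left(-19\right) \left(-4\right) + \left(-6 + \left(-84\right)^{2} + 125 \left(-84\right)\right)\right) - 14997 = \left(\left(-209\right) \left(-4\right) - 3450\right) - 14997 = \left(836 - 3450\right) - 14997 = -2614 - 14997 = -17611$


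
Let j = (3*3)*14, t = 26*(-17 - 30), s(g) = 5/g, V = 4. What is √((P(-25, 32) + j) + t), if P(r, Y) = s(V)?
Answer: I*√4379/2 ≈ 33.087*I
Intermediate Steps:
P(r, Y) = 5/4
t = -1222 (t = 26*(-47) = -1222)
j = 126 (j = 9*14 = 126)
√((P(-25, 32) + j) + t) = √((5/4 + 126) - 1222) = √(509/4 - 1222) = √(-4379/4) = I*√4379/2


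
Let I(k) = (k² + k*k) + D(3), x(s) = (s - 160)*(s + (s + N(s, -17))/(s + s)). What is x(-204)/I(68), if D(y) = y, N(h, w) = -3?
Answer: 2518425/314534 ≈ 8.0069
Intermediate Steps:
x(s) = (-160 + s)*(s + (-3 + s)/(2*s)) (x(s) = (s - 160)*(s + (s - 3)/(s + s)) = (-160 + s)*(s + (-3 + s)/((2*s))) = (-160 + s)*(s + (-3 + s)*(1/(2*s))) = (-160 + s)*(s + (-3 + s)/(2*s)))
I(k) = 3 + 2*k² (I(k) = (k² + k*k) + 3 = (k² + k²) + 3 = 2*k² + 3 = 3 + 2*k²)
x(-204)/I(68) = (-163/2 + (-204)² + 240/(-204) - 319/2*(-204))/(3 + 2*68²) = (-163/2 + 41616 + 240*(-1/204) + 32538)/(3 + 2*4624) = (-163/2 + 41616 - 20/17 + 32538)/(3 + 9248) = (2518425/34)/9251 = (2518425/34)*(1/9251) = 2518425/314534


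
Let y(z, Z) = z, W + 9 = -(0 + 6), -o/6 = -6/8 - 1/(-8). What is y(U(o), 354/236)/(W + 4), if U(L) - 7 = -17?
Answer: 10/11 ≈ 0.90909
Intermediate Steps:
o = 15/4 (o = -6*(-6/8 - 1/(-8)) = -6*(-6*⅛ - 1*(-⅛)) = -6*(-¾ + ⅛) = -6*(-5/8) = 15/4 ≈ 3.7500)
W = -15 (W = -9 - (0 + 6) = -9 - 1*6 = -9 - 6 = -15)
U(L) = -10 (U(L) = 7 - 17 = -10)
y(U(o), 354/236)/(W + 4) = -10/(-15 + 4) = -10/(-11) = -1/11*(-10) = 10/11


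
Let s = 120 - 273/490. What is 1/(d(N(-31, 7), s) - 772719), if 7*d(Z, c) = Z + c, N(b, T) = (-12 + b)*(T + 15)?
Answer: -490/378690169 ≈ -1.2939e-6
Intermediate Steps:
N(b, T) = (-12 + b)*(15 + T)
s = 8361/70 (s = 120 - 273/490 = 120 - 1*39/70 = 120 - 39/70 = 8361/70 ≈ 119.44)
d(Z, c) = Z/7 + c/7 (d(Z, c) = (Z + c)/7 = Z/7 + c/7)
1/(d(N(-31, 7), s) - 772719) = 1/(((-180 - 12*7 + 15*(-31) + 7*(-31))/7 + (⅐)*(8361/70)) - 772719) = 1/(((-180 - 84 - 465 - 217)/7 + 8361/490) - 772719) = 1/(((⅐)*(-946) + 8361/490) - 772719) = 1/((-946/7 + 8361/490) - 772719) = 1/(-57859/490 - 772719) = 1/(-378690169/490) = -490/378690169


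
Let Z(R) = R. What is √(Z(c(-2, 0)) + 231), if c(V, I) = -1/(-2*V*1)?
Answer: √923/2 ≈ 15.190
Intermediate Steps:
c(V, I) = 1/(2*V) (c(V, I) = -1/((-2*V)) = -(-1)/(2*V) = 1/(2*V))
√(Z(c(-2, 0)) + 231) = √((½)/(-2) + 231) = √((½)*(-½) + 231) = √(-¼ + 231) = √(923/4) = √923/2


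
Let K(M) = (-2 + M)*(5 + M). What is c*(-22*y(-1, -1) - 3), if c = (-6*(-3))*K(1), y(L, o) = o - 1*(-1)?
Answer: 324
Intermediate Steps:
y(L, o) = 1 + o (y(L, o) = o + 1 = 1 + o)
c = -108 (c = (-6*(-3))*(-10 + 1² + 3*1) = 18*(-10 + 1 + 3) = 18*(-6) = -108)
c*(-22*y(-1, -1) - 3) = -108*(-22*(1 - 1) - 3) = -108*(-22*0 - 3) = -108*(0 - 3) = -108*(-3) = 324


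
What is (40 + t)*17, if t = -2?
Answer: 646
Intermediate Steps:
(40 + t)*17 = (40 - 2)*17 = 38*17 = 646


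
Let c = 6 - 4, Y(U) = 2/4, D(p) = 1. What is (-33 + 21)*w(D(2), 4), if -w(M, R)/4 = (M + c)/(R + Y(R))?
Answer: 32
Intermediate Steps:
Y(U) = ½ (Y(U) = 2*(¼) = ½)
c = 2
w(M, R) = -4*(2 + M)/(½ + R) (w(M, R) = -4*(M + 2)/(R + ½) = -4*(2 + M)/(½ + R))
(-33 + 21)*w(D(2), 4) = (-33 + 21)*(8*(-2 - 1*1)/(1 + 2*4)) = -96*(-2 - 1)/(1 + 8) = -96*(-3)/9 = -12*(-8/3) = 32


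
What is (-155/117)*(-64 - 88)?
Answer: 23560/117 ≈ 201.37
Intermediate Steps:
(-155/117)*(-64 - 88) = -155*1/117*(-152) = -155/117*(-152) = 23560/117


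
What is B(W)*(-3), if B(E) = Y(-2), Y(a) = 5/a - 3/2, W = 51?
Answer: 12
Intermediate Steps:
Y(a) = -3/2 + 5/a (Y(a) = 5/a - 3*½ = 5/a - 3/2 = -3/2 + 5/a)
B(E) = -4 (B(E) = -3/2 + 5/(-2) = -3/2 + 5*(-½) = -3/2 - 5/2 = -4)
B(W)*(-3) = -4*(-3) = 12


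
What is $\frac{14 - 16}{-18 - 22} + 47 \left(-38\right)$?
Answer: $- \frac{35719}{20} \approx -1785.9$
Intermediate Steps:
$\frac{14 - 16}{-18 - 22} + 47 \left(-38\right) = - \frac{2}{-40} - 1786 = \left(-2\right) \left(- \frac{1}{40}\right) - 1786 = \frac{1}{20} - 1786 = - \frac{35719}{20}$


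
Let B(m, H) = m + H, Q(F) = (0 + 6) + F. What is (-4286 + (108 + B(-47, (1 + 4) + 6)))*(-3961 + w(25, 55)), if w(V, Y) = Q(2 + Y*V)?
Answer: 10863692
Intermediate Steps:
Q(F) = 6 + F
w(V, Y) = 8 + V*Y (w(V, Y) = 6 + (2 + Y*V) = 6 + (2 + V*Y) = 8 + V*Y)
B(m, H) = H + m
(-4286 + (108 + B(-47, (1 + 4) + 6)))*(-3961 + w(25, 55)) = (-4286 + (108 + (((1 + 4) + 6) - 47)))*(-3961 + (8 + 25*55)) = (-4286 + (108 + ((5 + 6) - 47)))*(-3961 + (8 + 1375)) = (-4286 + (108 + (11 - 47)))*(-3961 + 1383) = (-4286 + (108 - 36))*(-2578) = (-4286 + 72)*(-2578) = -4214*(-2578) = 10863692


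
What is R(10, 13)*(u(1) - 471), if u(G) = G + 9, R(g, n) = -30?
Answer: 13830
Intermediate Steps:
u(G) = 9 + G
R(10, 13)*(u(1) - 471) = -30*((9 + 1) - 471) = -30*(10 - 471) = -30*(-461) = 13830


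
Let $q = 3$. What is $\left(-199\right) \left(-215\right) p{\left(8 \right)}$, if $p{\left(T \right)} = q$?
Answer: $128355$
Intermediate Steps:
$p{\left(T \right)} = 3$
$\left(-199\right) \left(-215\right) p{\left(8 \right)} = \left(-199\right) \left(-215\right) 3 = 42785 \cdot 3 = 128355$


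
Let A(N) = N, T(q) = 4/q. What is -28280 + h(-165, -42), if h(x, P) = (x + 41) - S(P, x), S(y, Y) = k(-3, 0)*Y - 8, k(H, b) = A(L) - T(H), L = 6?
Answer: -27186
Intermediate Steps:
k(H, b) = 6 - 4/H
S(y, Y) = -8 + 22*Y/3 (S(y, Y) = (6 - 4/(-3))*Y - 8 = (6 - 4*(-⅓))*Y - 8 = (6 + 4/3)*Y - 8 = 22*Y/3 - 8 = -8 + 22*Y/3)
h(x, P) = 49 - 19*x/3 (h(x, P) = (x + 41) - (-8 + 22*x/3) = (41 + x) + (8 - 22*x/3) = 49 - 19*x/3)
-28280 + h(-165, -42) = -28280 + (49 - 19/3*(-165)) = -28280 + (49 + 1045) = -28280 + 1094 = -27186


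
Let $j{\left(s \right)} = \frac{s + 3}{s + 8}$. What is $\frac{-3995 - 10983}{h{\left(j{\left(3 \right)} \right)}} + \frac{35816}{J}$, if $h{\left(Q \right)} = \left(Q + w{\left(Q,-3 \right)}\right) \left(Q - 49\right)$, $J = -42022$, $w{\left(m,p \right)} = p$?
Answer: $- \frac{38336747746}{302369301} \approx -126.79$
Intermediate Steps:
$j{\left(s \right)} = \frac{3 + s}{8 + s}$
$h{\left(Q \right)} = \left(-49 + Q\right) \left(-3 + Q\right)$ ($h{\left(Q \right)} = \left(Q - 3\right) \left(Q - 49\right) = \left(-3 + Q\right) \left(-49 + Q\right) = \left(-49 + Q\right) \left(-3 + Q\right)$)
$\frac{-3995 - 10983}{h{\left(j{\left(3 \right)} \right)}} + \frac{35816}{J} = \frac{-3995 - 10983}{147 + \left(\frac{3 + 3}{8 + 3}\right)^{2} - 52 \frac{3 + 3}{8 + 3}} + \frac{35816}{-42022} = \frac{-3995 - 10983}{147 + \left(\frac{1}{11} \cdot 6\right)^{2} - 52 \cdot \frac{1}{11} \cdot 6} + 35816 \left(- \frac{1}{42022}\right) = - \frac{14978}{147 + \left(\frac{1}{11} \cdot 6\right)^{2} - 52 \cdot \frac{1}{11} \cdot 6} - \frac{17908}{21011} = - \frac{14978}{147 + \left(\frac{6}{11}\right)^{2} - \frac{312}{11}} - \frac{17908}{21011} = - \frac{14978}{147 + \frac{36}{121} - \frac{312}{11}} - \frac{17908}{21011} = - \frac{14978}{\frac{14391}{121}} - \frac{17908}{21011} = \left(-14978\right) \frac{121}{14391} - \frac{17908}{21011} = - \frac{1812338}{14391} - \frac{17908}{21011} = - \frac{38336747746}{302369301}$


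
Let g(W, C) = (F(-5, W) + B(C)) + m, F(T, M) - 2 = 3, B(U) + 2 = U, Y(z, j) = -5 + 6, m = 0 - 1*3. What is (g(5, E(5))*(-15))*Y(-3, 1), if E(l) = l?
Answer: -75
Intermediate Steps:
m = -3 (m = 0 - 3 = -3)
Y(z, j) = 1
B(U) = -2 + U
F(T, M) = 5 (F(T, M) = 2 + 3 = 5)
g(W, C) = C (g(W, C) = (5 + (-2 + C)) - 3 = (3 + C) - 3 = C)
(g(5, E(5))*(-15))*Y(-3, 1) = (5*(-15))*1 = -75*1 = -75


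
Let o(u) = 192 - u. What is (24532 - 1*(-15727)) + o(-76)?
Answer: 40527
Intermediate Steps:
(24532 - 1*(-15727)) + o(-76) = (24532 - 1*(-15727)) + (192 - 1*(-76)) = (24532 + 15727) + (192 + 76) = 40259 + 268 = 40527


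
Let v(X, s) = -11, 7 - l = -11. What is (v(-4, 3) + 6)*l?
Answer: -90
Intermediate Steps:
l = 18 (l = 7 - 1*(-11) = 7 + 11 = 18)
(v(-4, 3) + 6)*l = (-11 + 6)*18 = -5*18 = -90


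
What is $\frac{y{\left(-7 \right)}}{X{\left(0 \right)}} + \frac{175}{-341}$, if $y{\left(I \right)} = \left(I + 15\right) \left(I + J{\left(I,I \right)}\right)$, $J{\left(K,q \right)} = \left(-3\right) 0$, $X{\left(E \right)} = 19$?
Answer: $- \frac{22421}{6479} \approx -3.4606$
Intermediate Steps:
$J{\left(K,q \right)} = 0$
$y{\left(I \right)} = I \left(15 + I\right)$ ($y{\left(I \right)} = \left(I + 15\right) \left(I + 0\right) = \left(15 + I\right) I = I \left(15 + I\right)$)
$\frac{y{\left(-7 \right)}}{X{\left(0 \right)}} + \frac{175}{-341} = \frac{\left(-7\right) \left(15 - 7\right)}{19} + \frac{175}{-341} = \left(-7\right) 8 \cdot \frac{1}{19} + 175 \left(- \frac{1}{341}\right) = \left(-56\right) \frac{1}{19} - \frac{175}{341} = - \frac{56}{19} - \frac{175}{341} = - \frac{22421}{6479}$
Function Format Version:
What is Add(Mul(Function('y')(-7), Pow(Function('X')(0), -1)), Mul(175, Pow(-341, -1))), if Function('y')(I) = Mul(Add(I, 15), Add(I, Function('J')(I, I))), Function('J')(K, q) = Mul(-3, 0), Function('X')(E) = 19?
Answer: Rational(-22421, 6479) ≈ -3.4606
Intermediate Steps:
Function('J')(K, q) = 0
Function('y')(I) = Mul(I, Add(15, I)) (Function('y')(I) = Mul(Add(I, 15), Add(I, 0)) = Mul(Add(15, I), I) = Mul(I, Add(15, I)))
Add(Mul(Function('y')(-7), Pow(Function('X')(0), -1)), Mul(175, Pow(-341, -1))) = Add(Mul(Mul(-7, Add(15, -7)), Pow(19, -1)), Mul(175, Pow(-341, -1))) = Add(Mul(Mul(-7, 8), Rational(1, 19)), Mul(175, Rational(-1, 341))) = Add(Mul(-56, Rational(1, 19)), Rational(-175, 341)) = Add(Rational(-56, 19), Rational(-175, 341)) = Rational(-22421, 6479)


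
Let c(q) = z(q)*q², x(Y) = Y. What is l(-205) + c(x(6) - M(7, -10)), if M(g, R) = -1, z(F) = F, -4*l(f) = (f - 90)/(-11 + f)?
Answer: 296057/864 ≈ 342.66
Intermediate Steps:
l(f) = -(-90 + f)/(4*(-11 + f)) (l(f) = -(f - 90)/(4*(-11 + f)) = -(-90 + f)/(4*(-11 + f)))
c(q) = q³ (c(q) = q*q² = q³)
l(-205) + c(x(6) - M(7, -10)) = (90 - 1*(-205))/(4*(-11 - 205)) + (6 - 1*(-1))³ = (¼)*(90 + 205)/(-216) + (6 + 1)³ = (¼)*(-1/216)*295 + 7³ = -295/864 + 343 = 296057/864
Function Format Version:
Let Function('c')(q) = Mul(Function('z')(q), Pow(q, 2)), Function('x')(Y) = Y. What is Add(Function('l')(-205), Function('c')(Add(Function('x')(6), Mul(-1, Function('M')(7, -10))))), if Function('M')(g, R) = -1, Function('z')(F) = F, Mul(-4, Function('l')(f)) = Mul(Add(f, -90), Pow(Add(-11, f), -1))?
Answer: Rational(296057, 864) ≈ 342.66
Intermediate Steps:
Function('l')(f) = Mul(Rational(-1, 4), Pow(Add(-11, f), -1), Add(-90, f)) (Function('l')(f) = Mul(Rational(-1, 4), Mul(Add(f, -90), Pow(Add(-11, f), -1))) = Mul(Rational(-1, 4), Mul(Add(-90, f), Pow(Add(-11, f), -1))) = Mul(Rational(-1, 4), Mul(Pow(Add(-11, f), -1), Add(-90, f))) = Mul(Rational(-1, 4), Pow(Add(-11, f), -1), Add(-90, f)))
Function('c')(q) = Pow(q, 3) (Function('c')(q) = Mul(q, Pow(q, 2)) = Pow(q, 3))
Add(Function('l')(-205), Function('c')(Add(Function('x')(6), Mul(-1, Function('M')(7, -10))))) = Add(Mul(Rational(1, 4), Pow(Add(-11, -205), -1), Add(90, Mul(-1, -205))), Pow(Add(6, Mul(-1, -1)), 3)) = Add(Mul(Rational(1, 4), Pow(-216, -1), Add(90, 205)), Pow(Add(6, 1), 3)) = Add(Mul(Rational(1, 4), Rational(-1, 216), 295), Pow(7, 3)) = Add(Rational(-295, 864), 343) = Rational(296057, 864)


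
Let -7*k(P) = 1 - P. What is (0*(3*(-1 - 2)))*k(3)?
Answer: 0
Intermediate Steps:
k(P) = -⅐ + P/7 (k(P) = -(1 - P)/7 = -⅐ + P/7)
(0*(3*(-1 - 2)))*k(3) = (0*(3*(-1 - 2)))*(-⅐ + (⅐)*3) = (0*(3*(-3)))*(-⅐ + 3/7) = (0*(-9))*(2/7) = 0*(2/7) = 0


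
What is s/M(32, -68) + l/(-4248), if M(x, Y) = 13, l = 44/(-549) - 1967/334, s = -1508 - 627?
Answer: -1663020040153/10126203984 ≈ -164.23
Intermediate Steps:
s = -2135
l = -1094579/183366 (l = 44*(-1/549) - 1967*1/334 = -44/549 - 1967/334 = -1094579/183366 ≈ -5.9694)
s/M(32, -68) + l/(-4248) = -2135/13 - 1094579/183366/(-4248) = -2135*1/13 - 1094579/183366*(-1/4248) = -2135/13 + 1094579/778938768 = -1663020040153/10126203984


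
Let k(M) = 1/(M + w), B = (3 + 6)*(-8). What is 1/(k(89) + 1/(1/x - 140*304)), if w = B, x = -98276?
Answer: 71104651537/4180955869 ≈ 17.007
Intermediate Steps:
B = -72 (B = 9*(-8) = -72)
w = -72
k(M) = 1/(-72 + M) (k(M) = 1/(M - 72) = 1/(-72 + M))
1/(k(89) + 1/(1/x - 140*304)) = 1/(1/(-72 + 89) + 1/(1/(-98276) - 140*304)) = 1/(1/17 + 1/(-1/98276 - 42560)) = 1/(1/17 + 1/(-4182626561/98276)) = 1/(1/17 - 98276/4182626561) = 1/(4180955869/71104651537) = 71104651537/4180955869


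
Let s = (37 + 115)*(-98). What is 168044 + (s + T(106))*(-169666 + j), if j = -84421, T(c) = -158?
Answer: 3825193742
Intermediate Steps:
s = -14896 (s = 152*(-98) = -14896)
168044 + (s + T(106))*(-169666 + j) = 168044 + (-14896 - 158)*(-169666 - 84421) = 168044 - 15054*(-254087) = 168044 + 3825025698 = 3825193742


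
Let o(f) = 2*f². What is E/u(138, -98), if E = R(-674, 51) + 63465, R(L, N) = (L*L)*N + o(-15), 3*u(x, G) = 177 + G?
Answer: 69695973/79 ≈ 8.8223e+5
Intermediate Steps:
u(x, G) = 59 + G/3 (u(x, G) = (177 + G)/3 = 59 + G/3)
R(L, N) = 450 + N*L² (R(L, N) = (L*L)*N + 2*(-15)² = L²*N + 2*225 = N*L² + 450 = 450 + N*L²)
E = 23231991 (E = (450 + 51*(-674)²) + 63465 = (450 + 51*454276) + 63465 = (450 + 23168076) + 63465 = 23168526 + 63465 = 23231991)
E/u(138, -98) = 23231991/(59 + (⅓)*(-98)) = 23231991/(59 - 98/3) = 23231991/(79/3) = 23231991*(3/79) = 69695973/79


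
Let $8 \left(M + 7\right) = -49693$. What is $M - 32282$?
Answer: $- \frac{308005}{8} \approx -38501.0$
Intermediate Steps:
$M = - \frac{49749}{8}$ ($M = -7 + \frac{1}{8} \left(-49693\right) = -7 - \frac{49693}{8} = - \frac{49749}{8} \approx -6218.6$)
$M - 32282 = - \frac{49749}{8} - 32282 = - \frac{308005}{8}$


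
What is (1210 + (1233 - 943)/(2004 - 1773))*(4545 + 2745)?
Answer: 679914000/77 ≈ 8.8300e+6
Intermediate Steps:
(1210 + (1233 - 943)/(2004 - 1773))*(4545 + 2745) = (1210 + 290/231)*7290 = (279800/231)*7290 = 679914000/77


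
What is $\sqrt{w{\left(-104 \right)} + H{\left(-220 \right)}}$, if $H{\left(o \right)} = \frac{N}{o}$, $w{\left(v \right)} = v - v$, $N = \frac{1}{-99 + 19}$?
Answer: $\frac{\sqrt{11}}{440} \approx 0.0075378$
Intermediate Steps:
$N = - \frac{1}{80}$ ($N = \frac{1}{-80} = - \frac{1}{80} \approx -0.0125$)
$w{\left(v \right)} = 0$
$H{\left(o \right)} = - \frac{1}{80 o}$
$\sqrt{w{\left(-104 \right)} + H{\left(-220 \right)}} = \sqrt{0 - \frac{1}{80 \left(-220\right)}} = \sqrt{0 - - \frac{1}{17600}} = \sqrt{0 + \frac{1}{17600}} = \sqrt{\frac{1}{17600}} = \frac{\sqrt{11}}{440}$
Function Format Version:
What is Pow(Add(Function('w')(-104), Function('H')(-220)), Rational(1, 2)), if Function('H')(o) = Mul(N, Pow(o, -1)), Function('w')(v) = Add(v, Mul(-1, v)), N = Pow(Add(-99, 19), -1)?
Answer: Mul(Rational(1, 440), Pow(11, Rational(1, 2))) ≈ 0.0075378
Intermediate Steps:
N = Rational(-1, 80) (N = Pow(-80, -1) = Rational(-1, 80) ≈ -0.012500)
Function('w')(v) = 0
Function('H')(o) = Mul(Rational(-1, 80), Pow(o, -1))
Pow(Add(Function('w')(-104), Function('H')(-220)), Rational(1, 2)) = Pow(Add(0, Mul(Rational(-1, 80), Pow(-220, -1))), Rational(1, 2)) = Pow(Add(0, Mul(Rational(-1, 80), Rational(-1, 220))), Rational(1, 2)) = Pow(Add(0, Rational(1, 17600)), Rational(1, 2)) = Pow(Rational(1, 17600), Rational(1, 2)) = Mul(Rational(1, 440), Pow(11, Rational(1, 2)))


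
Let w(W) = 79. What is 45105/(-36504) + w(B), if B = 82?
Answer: 946237/12168 ≈ 77.764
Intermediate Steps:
45105/(-36504) + w(B) = 45105/(-36504) + 79 = 45105*(-1/36504) + 79 = -15035/12168 + 79 = 946237/12168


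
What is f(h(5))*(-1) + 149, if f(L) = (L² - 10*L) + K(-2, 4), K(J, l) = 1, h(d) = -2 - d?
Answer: 29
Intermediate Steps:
f(L) = 1 + L² - 10*L (f(L) = (L² - 10*L) + 1 = 1 + L² - 10*L)
f(h(5))*(-1) + 149 = (1 + (-2 - 1*5)² - 10*(-2 - 1*5))*(-1) + 149 = (1 + (-2 - 5)² - 10*(-2 - 5))*(-1) + 149 = (1 + (-7)² - 10*(-7))*(-1) + 149 = (1 + 49 + 70)*(-1) + 149 = 120*(-1) + 149 = -120 + 149 = 29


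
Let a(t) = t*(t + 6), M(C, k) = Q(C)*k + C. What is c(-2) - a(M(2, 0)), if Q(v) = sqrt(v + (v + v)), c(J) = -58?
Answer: -74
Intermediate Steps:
Q(v) = sqrt(3)*sqrt(v) (Q(v) = sqrt(v + 2*v) = sqrt(3*v) = sqrt(3)*sqrt(v))
M(C, k) = C + k*sqrt(3)*sqrt(C) (M(C, k) = (sqrt(3)*sqrt(C))*k + C = k*sqrt(3)*sqrt(C) + C = C + k*sqrt(3)*sqrt(C))
a(t) = t*(6 + t)
c(-2) - a(M(2, 0)) = -58 - (2 + 0*sqrt(3)*sqrt(2))*(6 + (2 + 0*sqrt(3)*sqrt(2))) = -58 - (2 + 0)*(6 + (2 + 0)) = -58 - 2*(6 + 2) = -58 - 2*8 = -58 - 1*16 = -58 - 16 = -74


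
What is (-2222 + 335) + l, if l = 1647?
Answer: -240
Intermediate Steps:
(-2222 + 335) + l = (-2222 + 335) + 1647 = -1887 + 1647 = -240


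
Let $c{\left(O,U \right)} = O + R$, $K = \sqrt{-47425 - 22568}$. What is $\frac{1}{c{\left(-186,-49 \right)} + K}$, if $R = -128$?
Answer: $- \frac{314}{168589} - \frac{3 i \sqrt{7777}}{168589} \approx -0.0018625 - 0.0015693 i$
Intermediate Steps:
$K = 3 i \sqrt{7777}$ ($K = \sqrt{-69993} = 3 i \sqrt{7777} \approx 264.56 i$)
$c{\left(O,U \right)} = -128 + O$ ($c{\left(O,U \right)} = O - 128 = -128 + O$)
$\frac{1}{c{\left(-186,-49 \right)} + K} = \frac{1}{\left(-128 - 186\right) + 3 i \sqrt{7777}} = \frac{1}{-314 + 3 i \sqrt{7777}}$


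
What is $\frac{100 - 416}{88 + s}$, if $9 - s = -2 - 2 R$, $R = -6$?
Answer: $- \frac{316}{87} \approx -3.6322$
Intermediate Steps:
$s = -1$ ($s = 9 - \left(-2 - -12\right) = 9 - \left(-2 + 12\right) = 9 - 10 = -1$)
$\frac{100 - 416}{88 + s} = \frac{100 - 416}{88 - 1} = - \frac{316}{87}$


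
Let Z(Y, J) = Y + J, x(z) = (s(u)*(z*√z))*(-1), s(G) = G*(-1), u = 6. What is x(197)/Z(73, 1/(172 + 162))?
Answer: 394788*√197/24383 ≈ 227.25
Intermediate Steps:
s(G) = -G
x(z) = 6*z^(3/2) (x(z) = ((-1*6)*(z*√z))*(-1) = -6*z^(3/2)*(-1) = 6*z^(3/2))
Z(Y, J) = J + Y
x(197)/Z(73, 1/(172 + 162)) = (6*197^(3/2))/(1/(172 + 162) + 73) = (6*(197*√197))/(1/334 + 73) = (1182*√197)/(1/334 + 73) = (1182*√197)/(24383/334) = (1182*√197)*(334/24383) = 394788*√197/24383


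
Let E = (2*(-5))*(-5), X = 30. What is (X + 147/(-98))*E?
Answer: 1425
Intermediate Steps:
E = 50 (E = -10*(-5) = 50)
(X + 147/(-98))*E = (30 + 147/(-98))*50 = (30 + 147*(-1/98))*50 = (30 - 3/2)*50 = (57/2)*50 = 1425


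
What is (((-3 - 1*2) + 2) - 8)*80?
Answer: -880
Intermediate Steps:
(((-3 - 1*2) + 2) - 8)*80 = (((-3 - 2) + 2) - 8)*80 = ((-5 + 2) - 8)*80 = (-3 - 8)*80 = -11*80 = -880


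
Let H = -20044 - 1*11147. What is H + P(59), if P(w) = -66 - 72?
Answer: -31329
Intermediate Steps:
P(w) = -138
H = -31191 (H = -20044 - 11147 = -31191)
H + P(59) = -31191 - 138 = -31329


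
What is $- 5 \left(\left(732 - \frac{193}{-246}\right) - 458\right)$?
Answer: $- \frac{337985}{246} \approx -1373.9$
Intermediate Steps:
$- 5 \left(\left(732 - \frac{193}{-246}\right) - 458\right) = - 5 \left(\left(732 - - \frac{193}{246}\right) - 458\right) = - 5 \left(\left(732 + \frac{193}{246}\right) - 458\right) = - 5 \left(\frac{180265}{246} - 458\right) = \left(-5\right) \frac{67597}{246} = - \frac{337985}{246}$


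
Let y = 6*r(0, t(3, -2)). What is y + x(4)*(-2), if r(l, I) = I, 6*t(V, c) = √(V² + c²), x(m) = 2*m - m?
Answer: -8 + √13 ≈ -4.3944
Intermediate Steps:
x(m) = m
t(V, c) = √(V² + c²)/6
y = √13 (y = 6*(√(3² + (-2)²)/6) = 6*(√(9 + 4)/6) = 6*(√13/6) = √13 ≈ 3.6056)
y + x(4)*(-2) = √13 + 4*(-2) = √13 - 8 = -8 + √13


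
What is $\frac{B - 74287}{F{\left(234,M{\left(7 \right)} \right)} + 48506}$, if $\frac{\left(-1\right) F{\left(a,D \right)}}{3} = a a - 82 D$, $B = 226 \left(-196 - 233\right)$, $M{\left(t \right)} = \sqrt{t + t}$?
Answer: $\frac{9911600321}{6699996710} + \frac{21062643 \sqrt{14}}{6699996710} \approx 1.4911$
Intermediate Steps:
$M{\left(t \right)} = \sqrt{2} \sqrt{t}$ ($M{\left(t \right)} = \sqrt{2 t} = \sqrt{2} \sqrt{t}$)
$B = -96954$ ($B = 226 \left(-429\right) = -96954$)
$F{\left(a,D \right)} = - 3 a^{2} + 246 D$ ($F{\left(a,D \right)} = - 3 \left(a a - 82 D\right) = - 3 \left(a^{2} - 82 D\right) = - 3 a^{2} + 246 D$)
$\frac{B - 74287}{F{\left(234,M{\left(7 \right)} \right)} + 48506} = \frac{-96954 - 74287}{\left(- 3 \cdot 234^{2} + 246 \sqrt{2} \sqrt{7}\right) + 48506} = - \frac{171241}{\left(\left(-3\right) 54756 + 246 \sqrt{14}\right) + 48506} = - \frac{171241}{\left(-164268 + 246 \sqrt{14}\right) + 48506} = - \frac{171241}{-115762 + 246 \sqrt{14}}$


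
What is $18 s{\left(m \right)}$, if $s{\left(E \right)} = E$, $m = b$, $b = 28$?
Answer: $504$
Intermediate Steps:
$m = 28$
$18 s{\left(m \right)} = 18 \cdot 28 = 504$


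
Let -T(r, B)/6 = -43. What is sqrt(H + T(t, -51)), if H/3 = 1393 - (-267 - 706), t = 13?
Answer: 2*sqrt(1839) ≈ 85.767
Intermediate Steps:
H = 7098 (H = 3*(1393 - (-267 - 706)) = 3*(1393 - 1*(-973)) = 3*(1393 + 973) = 3*2366 = 7098)
T(r, B) = 258 (T(r, B) = -6*(-43) = 258)
sqrt(H + T(t, -51)) = sqrt(7098 + 258) = sqrt(7356) = 2*sqrt(1839)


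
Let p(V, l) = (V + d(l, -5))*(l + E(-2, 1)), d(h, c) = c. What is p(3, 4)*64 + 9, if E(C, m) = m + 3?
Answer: -1015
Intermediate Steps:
E(C, m) = 3 + m
p(V, l) = (-5 + V)*(4 + l) (p(V, l) = (V - 5)*(l + (3 + 1)) = (-5 + V)*(l + 4) = (-5 + V)*(4 + l))
p(3, 4)*64 + 9 = (-20 - 5*4 + 4*3 + 3*4)*64 + 9 = (-20 - 20 + 12 + 12)*64 + 9 = -16*64 + 9 = -1024 + 9 = -1015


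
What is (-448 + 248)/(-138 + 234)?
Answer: -25/12 ≈ -2.0833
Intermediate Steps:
(-448 + 248)/(-138 + 234) = -200/96 = -200*1/96 = -25/12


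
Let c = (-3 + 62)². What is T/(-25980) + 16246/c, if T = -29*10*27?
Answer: 14977577/3014546 ≈ 4.9684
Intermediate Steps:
c = 3481 (c = 59² = 3481)
T = -7830 (T = -290*27 = -7830)
T/(-25980) + 16246/c = -7830/(-25980) + 16246/3481 = -7830*(-1/25980) + 16246*(1/3481) = 261/866 + 16246/3481 = 14977577/3014546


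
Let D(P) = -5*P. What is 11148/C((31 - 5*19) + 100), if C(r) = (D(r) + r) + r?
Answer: -929/9 ≈ -103.22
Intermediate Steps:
C(r) = -3*r (C(r) = (-5*r + r) + r = -4*r + r = -3*r)
11148/C((31 - 5*19) + 100) = 11148/((-3*((31 - 5*19) + 100))) = 11148/((-3*((31 - 95) + 100))) = 11148/((-3*(-64 + 100))) = 11148/((-3*36)) = 11148/(-108) = 11148*(-1/108) = -929/9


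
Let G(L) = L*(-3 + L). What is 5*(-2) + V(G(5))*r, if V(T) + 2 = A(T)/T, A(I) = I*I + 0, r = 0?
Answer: -10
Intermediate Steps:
A(I) = I² (A(I) = I² + 0 = I²)
V(T) = -2 + T (V(T) = -2 + T²/T = -2 + T)
5*(-2) + V(G(5))*r = 5*(-2) + (-2 + 5*(-3 + 5))*0 = -10 + (-2 + 5*2)*0 = -10 + (-2 + 10)*0 = -10 + 8*0 = -10 + 0 = -10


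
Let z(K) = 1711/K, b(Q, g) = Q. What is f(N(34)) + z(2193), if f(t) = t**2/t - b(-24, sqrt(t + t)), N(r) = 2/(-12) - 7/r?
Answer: 17842/731 ≈ 24.408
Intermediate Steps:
N(r) = -1/6 - 7/r (N(r) = 2*(-1/12) - 7/r = -1/6 - 7/r)
f(t) = 24 + t (f(t) = t**2/t - 1*(-24) = t + 24 = 24 + t)
f(N(34)) + z(2193) = (24 + (1/6)*(-42 - 1*34)/34) + 1711/2193 = (24 + (1/6)*(1/34)*(-42 - 34)) + 1711*(1/2193) = (24 + (1/6)*(1/34)*(-76)) + 1711/2193 = (24 - 19/51) + 1711/2193 = 1205/51 + 1711/2193 = 17842/731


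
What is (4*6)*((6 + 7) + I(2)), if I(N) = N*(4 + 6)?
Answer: 792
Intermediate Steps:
I(N) = 10*N (I(N) = N*10 = 10*N)
(4*6)*((6 + 7) + I(2)) = (4*6)*((6 + 7) + 10*2) = 24*(13 + 20) = 24*33 = 792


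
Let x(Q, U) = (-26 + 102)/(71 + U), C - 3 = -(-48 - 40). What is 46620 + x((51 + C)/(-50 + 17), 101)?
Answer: 2004679/43 ≈ 46620.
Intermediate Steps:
C = 91 (C = 3 - (-48 - 40) = 3 - 1*(-88) = 3 + 88 = 91)
x(Q, U) = 76/(71 + U)
46620 + x((51 + C)/(-50 + 17), 101) = 46620 + 76/(71 + 101) = 46620 + 76/172 = 46620 + 76*(1/172) = 46620 + 19/43 = 2004679/43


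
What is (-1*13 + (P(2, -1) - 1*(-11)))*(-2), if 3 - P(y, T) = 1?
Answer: 0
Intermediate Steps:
P(y, T) = 2 (P(y, T) = 3 - 1*1 = 3 - 1 = 2)
(-1*13 + (P(2, -1) - 1*(-11)))*(-2) = (-1*13 + (2 - 1*(-11)))*(-2) = (-13 + (2 + 11))*(-2) = (-13 + 13)*(-2) = 0*(-2) = 0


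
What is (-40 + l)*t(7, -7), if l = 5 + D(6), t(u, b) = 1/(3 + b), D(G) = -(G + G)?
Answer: 47/4 ≈ 11.750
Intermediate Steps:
D(G) = -2*G
l = -7 (l = 5 - 2*6 = 5 - 12 = -7)
(-40 + l)*t(7, -7) = (-40 - 7)/(3 - 7) = -47/(-4) = -47*(-¼) = 47/4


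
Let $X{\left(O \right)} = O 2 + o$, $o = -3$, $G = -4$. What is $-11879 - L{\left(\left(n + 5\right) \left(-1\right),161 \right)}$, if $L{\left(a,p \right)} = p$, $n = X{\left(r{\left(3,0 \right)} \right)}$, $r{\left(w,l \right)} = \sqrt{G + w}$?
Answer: $-12040$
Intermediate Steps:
$r{\left(w,l \right)} = \sqrt{-4 + w}$
$X{\left(O \right)} = -3 + 2 O$ ($X{\left(O \right)} = O 2 - 3 = 2 O - 3 = -3 + 2 O$)
$n = -3 + 2 i$ ($n = -3 + 2 \sqrt{-4 + 3} = -3 + 2 \sqrt{-1} = -3 + 2 i \approx -3.0 + 2.0 i$)
$-11879 - L{\left(\left(n + 5\right) \left(-1\right),161 \right)} = -11879 - 161 = -12040$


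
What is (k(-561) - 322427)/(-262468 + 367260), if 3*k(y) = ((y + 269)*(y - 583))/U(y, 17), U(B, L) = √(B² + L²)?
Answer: -322427/104792 + 20878*√1090/364086705 ≈ -3.0749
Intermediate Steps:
k(y) = (-583 + y)*(269 + y)/(3*√(289 + y²)) (k(y) = (((y + 269)*(y - 583))/(√(y² + 17²)))/3 = (((269 + y)*(-583 + y))/(√(y² + 289)))/3 = (((-583 + y)*(269 + y))/(√(289 + y²)))/3 = (((-583 + y)*(269 + y))/√(289 + y²))/3 = ((-583 + y)*(269 + y)/√(289 + y²))/3 = (-583 + y)*(269 + y)/(3*√(289 + y²)))
(k(-561) - 322427)/(-262468 + 367260) = ((-156827 + (-561)² - 314*(-561))/(3*√(289 + (-561)²)) - 322427)/(-262468 + 367260) = ((-156827 + 314721 + 176154)/(3*√(289 + 314721)) - 322427)/104792 = ((⅓)*334048/√315010 - 322427)*(1/104792) = ((⅓)*(√1090/18530)*334048 - 322427)*(1/104792) = (167024*√1090/27795 - 322427)*(1/104792) = (-322427 + 167024*√1090/27795)*(1/104792) = -322427/104792 + 20878*√1090/364086705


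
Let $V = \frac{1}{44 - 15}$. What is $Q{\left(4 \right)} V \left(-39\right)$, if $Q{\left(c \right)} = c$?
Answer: $- \frac{156}{29} \approx -5.3793$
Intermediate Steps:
$V = \frac{1}{29} \approx 0.034483$
$Q{\left(4 \right)} V \left(-39\right) = 4 \cdot \frac{1}{29} \left(-39\right) = \frac{4}{29} \left(-39\right) = - \frac{156}{29}$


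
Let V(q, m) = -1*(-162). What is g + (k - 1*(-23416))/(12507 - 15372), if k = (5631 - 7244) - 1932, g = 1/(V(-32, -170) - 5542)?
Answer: -21381769/3082740 ≈ -6.9360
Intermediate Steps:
V(q, m) = 162
g = -1/5380 (g = 1/(162 - 5542) = 1/(-5380) = -1/5380 ≈ -0.00018587)
k = -3545 (k = -1613 - 1932 = -3545)
g + (k - 1*(-23416))/(12507 - 15372) = -1/5380 + (-3545 - 1*(-23416))/(12507 - 15372) = -1/5380 + (-3545 + 23416)/(-2865) = -1/5380 + 19871*(-1/2865) = -1/5380 - 19871/2865 = -21381769/3082740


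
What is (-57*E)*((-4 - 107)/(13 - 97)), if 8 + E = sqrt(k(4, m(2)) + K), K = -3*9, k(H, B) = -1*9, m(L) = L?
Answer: 4218/7 - 6327*I/14 ≈ 602.57 - 451.93*I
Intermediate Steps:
k(H, B) = -9
K = -27
E = -8 + 6*I (E = -8 + sqrt(-9 - 27) = -8 + sqrt(-36) = -8 + 6*I ≈ -8.0 + 6.0*I)
(-57*E)*((-4 - 107)/(13 - 97)) = (-57*(-8 + 6*I))*((-4 - 107)/(13 - 97)) = (456 - 342*I)*(-111/(-84)) = (456 - 342*I)*(-111*(-1/84)) = (456 - 342*I)*(37/28) = 4218/7 - 6327*I/14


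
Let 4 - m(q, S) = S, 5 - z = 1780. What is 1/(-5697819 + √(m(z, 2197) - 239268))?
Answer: -633091/3607237955358 - I*√2981/3607237955358 ≈ -1.7551e-7 - 1.5136e-11*I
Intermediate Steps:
z = -1775 (z = 5 - 1*1780 = 5 - 1780 = -1775)
m(q, S) = 4 - S
1/(-5697819 + √(m(z, 2197) - 239268)) = 1/(-5697819 + √((4 - 1*2197) - 239268)) = 1/(-5697819 + √((4 - 2197) - 239268)) = 1/(-5697819 + √(-2193 - 239268)) = 1/(-5697819 + √(-241461)) = 1/(-5697819 + 9*I*√2981)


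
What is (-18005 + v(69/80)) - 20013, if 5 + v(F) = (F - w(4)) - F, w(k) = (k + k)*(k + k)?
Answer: -38087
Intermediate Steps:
w(k) = 4*k² (w(k) = (2*k)*(2*k) = 4*k²)
v(F) = -69 (v(F) = -5 + ((F - 4*4²) - F) = -5 + ((F - 4*16) - F) = -5 + ((F - 1*64) - F) = -5 + ((F - 64) - F) = -5 + ((-64 + F) - F) = -5 - 64 = -69)
(-18005 + v(69/80)) - 20013 = (-18005 - 69) - 20013 = -18074 - 20013 = -38087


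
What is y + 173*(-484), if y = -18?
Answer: -83750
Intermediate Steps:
y + 173*(-484) = -18 + 173*(-484) = -18 - 83732 = -83750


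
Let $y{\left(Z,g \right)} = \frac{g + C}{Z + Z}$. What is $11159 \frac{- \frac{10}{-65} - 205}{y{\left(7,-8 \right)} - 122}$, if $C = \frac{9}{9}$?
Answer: $\frac{59432834}{3185} \approx 18660.0$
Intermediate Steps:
$C = 1$ ($C = 9 \cdot \frac{1}{9} = 1$)
$y{\left(Z,g \right)} = \frac{1 + g}{2 Z}$ ($y{\left(Z,g \right)} = \frac{g + 1}{Z + Z} = \frac{1 + g}{2 Z}$)
$11159 \frac{- \frac{10}{-65} - 205}{y{\left(7,-8 \right)} - 122} = 11159 \frac{- \frac{10}{-65} - 205}{\frac{1 - 8}{2 \cdot 7} - 122} = 11159 \frac{\left(-10\right) \left(- \frac{1}{65}\right) - 205}{\frac{1}{2} \cdot \frac{1}{7} \left(-7\right) - 122} = 11159 \frac{\frac{2}{13} - 205}{- \frac{1}{2} - 122} = 11159 \left(- \frac{2663}{13 \left(- \frac{245}{2}\right)}\right) = 11159 \left(\left(- \frac{2663}{13}\right) \left(- \frac{2}{245}\right)\right) = 11159 \cdot \frac{5326}{3185} = \frac{59432834}{3185}$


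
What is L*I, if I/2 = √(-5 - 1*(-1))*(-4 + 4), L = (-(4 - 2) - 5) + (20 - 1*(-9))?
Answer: 0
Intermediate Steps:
L = 22 (L = (-1*2 - 5) + (20 + 9) = (-2 - 5) + 29 = -7 + 29 = 22)
I = 0 (I = 2*(√(-5 - 1*(-1))*(-4 + 4)) = 2*(√(-5 + 1)*0) = 2*(√(-4)*0) = 2*((2*I)*0) = 2*0 = 0)
L*I = 22*0 = 0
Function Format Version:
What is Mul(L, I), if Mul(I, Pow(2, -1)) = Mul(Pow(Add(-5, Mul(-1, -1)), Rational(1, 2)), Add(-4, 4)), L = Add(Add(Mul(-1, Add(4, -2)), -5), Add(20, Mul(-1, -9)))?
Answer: 0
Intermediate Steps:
L = 22 (L = Add(Add(Mul(-1, 2), -5), Add(20, 9)) = Add(Add(-2, -5), 29) = Add(-7, 29) = 22)
I = 0 (I = Mul(2, Mul(Pow(Add(-5, Mul(-1, -1)), Rational(1, 2)), Add(-4, 4))) = Mul(2, Mul(Pow(Add(-5, 1), Rational(1, 2)), 0)) = Mul(2, Mul(Pow(-4, Rational(1, 2)), 0)) = Mul(2, Mul(Mul(2, I), 0)) = Mul(2, 0) = 0)
Mul(L, I) = Mul(22, 0) = 0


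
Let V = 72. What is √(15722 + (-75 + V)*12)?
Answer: √15686 ≈ 125.24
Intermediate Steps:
√(15722 + (-75 + V)*12) = √(15722 + (-75 + 72)*12) = √(15722 - 3*12) = √(15722 - 36) = √15686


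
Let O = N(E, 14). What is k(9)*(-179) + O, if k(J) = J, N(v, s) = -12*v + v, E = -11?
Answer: -1490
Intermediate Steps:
N(v, s) = -11*v
O = 121 (O = -11*(-11) = 121)
k(9)*(-179) + O = 9*(-179) + 121 = -1611 + 121 = -1490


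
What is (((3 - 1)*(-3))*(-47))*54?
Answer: 15228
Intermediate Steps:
(((3 - 1)*(-3))*(-47))*54 = ((2*(-3))*(-47))*54 = -6*(-47)*54 = 282*54 = 15228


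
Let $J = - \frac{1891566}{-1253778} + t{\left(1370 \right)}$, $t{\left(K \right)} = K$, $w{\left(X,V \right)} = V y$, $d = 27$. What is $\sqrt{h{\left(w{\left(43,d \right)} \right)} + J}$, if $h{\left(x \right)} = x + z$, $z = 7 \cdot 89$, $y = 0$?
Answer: $\frac{2 \sqrt{21772822468690}}{208963} \approx 44.66$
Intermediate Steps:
$w{\left(X,V \right)} = 0$ ($w{\left(X,V \right)} = V 0 = 0$)
$z = 623$
$h{\left(x \right)} = 623 + x$ ($h{\left(x \right)} = x + 623 = 623 + x$)
$J = \frac{286594571}{208963}$ ($J = - \frac{1891566}{-1253778} + 1370 = \left(-1891566\right) \left(- \frac{1}{1253778}\right) + 1370 = \frac{315261}{208963} + 1370 = \frac{286594571}{208963} \approx 1371.5$)
$\sqrt{h{\left(w{\left(43,d \right)} \right)} + J} = \sqrt{\left(623 + 0\right) + \frac{286594571}{208963}} = \sqrt{623 + \frac{286594571}{208963}} = \sqrt{\frac{416778520}{208963}} = \frac{2 \sqrt{21772822468690}}{208963}$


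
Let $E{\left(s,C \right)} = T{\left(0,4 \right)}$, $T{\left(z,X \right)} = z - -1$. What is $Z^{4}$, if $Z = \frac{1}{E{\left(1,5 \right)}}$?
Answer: $1$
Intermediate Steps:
$T{\left(z,X \right)} = 1 + z$ ($T{\left(z,X \right)} = z + 1 = 1 + z$)
$E{\left(s,C \right)} = 1$ ($E{\left(s,C \right)} = 1 + 0 = 1$)
$Z = 1$ ($Z = 1^{-1} = 1$)
$Z^{4} = 1^{4} = 1$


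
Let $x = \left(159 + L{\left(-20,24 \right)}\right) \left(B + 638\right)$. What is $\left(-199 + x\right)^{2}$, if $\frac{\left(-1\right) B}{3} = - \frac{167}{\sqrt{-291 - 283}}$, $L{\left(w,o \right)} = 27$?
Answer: $\frac{4023675621509}{287} - \frac{11039652234 i \sqrt{574}}{287} \approx 1.402 \cdot 10^{10} - 9.2157 \cdot 10^{8} i$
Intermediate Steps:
$B = - \frac{501 i \sqrt{574}}{574}$ ($B = - 3 \left(- \frac{167}{\sqrt{-291 - 283}}\right) = - 3 \left(- \frac{167}{\sqrt{-574}}\right) = - 3 \left(- \frac{167}{i \sqrt{574}}\right) = - 3 \left(- 167 \left(- \frac{i \sqrt{574}}{574}\right)\right) = - 3 \frac{167 i \sqrt{574}}{574} = - \frac{501 i \sqrt{574}}{574} \approx - 20.911 i$)
$x = 118668 - \frac{46593 i \sqrt{574}}{287}$ ($x = \left(159 + 27\right) \left(- \frac{501 i \sqrt{574}}{574} + 638\right) = 186 \left(638 - \frac{501 i \sqrt{574}}{574}\right) = 118668 - \frac{46593 i \sqrt{574}}{287} \approx 1.1867 \cdot 10^{5} - 3889.5 i$)
$\left(-199 + x\right)^{2} = \left(-199 + \left(118668 - \frac{46593 i \sqrt{574}}{287}\right)\right)^{2} = \left(118469 - \frac{46593 i \sqrt{574}}{287}\right)^{2}$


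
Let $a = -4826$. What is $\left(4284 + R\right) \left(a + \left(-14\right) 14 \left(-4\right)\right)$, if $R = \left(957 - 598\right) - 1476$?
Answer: $-12801014$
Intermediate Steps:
$R = -1117$ ($R = 359 - 1476 = -1117$)
$\left(4284 + R\right) \left(a + \left(-14\right) 14 \left(-4\right)\right) = \left(4284 - 1117\right) \left(-4826 + \left(-14\right) 14 \left(-4\right)\right) = 3167 \left(-4826 - -784\right) = 3167 \left(-4826 + 784\right) = 3167 \left(-4042\right) = -12801014$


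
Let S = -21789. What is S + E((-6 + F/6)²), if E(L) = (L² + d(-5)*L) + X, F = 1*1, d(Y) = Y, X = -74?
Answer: -27054323/1296 ≈ -20875.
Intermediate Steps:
F = 1
E(L) = -74 + L² - 5*L (E(L) = (L² - 5*L) - 74 = -74 + L² - 5*L)
S + E((-6 + F/6)²) = -21789 + (-74 + ((-6 + 1/6)²)² - 5*(-6 + 1/6)²) = -21789 + (-74 + ((-6 + 1*(⅙))²)² - 5*(-6 + 1*(⅙))²) = -21789 + (-74 + ((-6 + ⅙)²)² - 5*(-6 + ⅙)²) = -21789 + (-74 + ((-35/6)²)² - 5*(-35/6)²) = -21789 + (-74 + (1225/36)² - 5*1225/36) = -21789 + (-74 + 1500625/1296 - 6125/36) = -21789 + 1184221/1296 = -27054323/1296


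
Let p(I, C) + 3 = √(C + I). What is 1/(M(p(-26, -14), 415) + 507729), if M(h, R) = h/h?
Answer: 1/507730 ≈ 1.9696e-6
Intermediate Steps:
p(I, C) = -3 + √(C + I)
M(h, R) = 1
1/(M(p(-26, -14), 415) + 507729) = 1/(1 + 507729) = 1/507730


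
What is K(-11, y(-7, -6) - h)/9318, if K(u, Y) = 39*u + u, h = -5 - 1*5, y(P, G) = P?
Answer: -220/4659 ≈ -0.047220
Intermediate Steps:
h = -10 (h = -5 - 5 = -10)
K(u, Y) = 40*u
K(-11, y(-7, -6) - h)/9318 = (40*(-11))/9318 = -440*1/9318 = -220/4659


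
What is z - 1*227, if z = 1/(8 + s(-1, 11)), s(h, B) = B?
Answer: -4312/19 ≈ -226.95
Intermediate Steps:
z = 1/19 (z = 1/(8 + 11) = 1/19 ≈ 0.052632)
z - 1*227 = 1/19 - 1*227 = 1/19 - 227 = -4312/19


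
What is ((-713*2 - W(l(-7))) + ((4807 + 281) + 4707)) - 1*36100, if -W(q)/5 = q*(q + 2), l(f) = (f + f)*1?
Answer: -26891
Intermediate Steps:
l(f) = 2*f (l(f) = (2*f)*1 = 2*f)
W(q) = -5*q*(2 + q) (W(q) = -5*q*(q + 2) = -5*q*(2 + q))
((-713*2 - W(l(-7))) + ((4807 + 281) + 4707)) - 1*36100 = ((-713*2 - (-5)*2*(-7)*(2 + 2*(-7))) + ((4807 + 281) + 4707)) - 1*36100 = ((-1426 - (-5)*(-14)*(2 - 14)) + (5088 + 4707)) - 36100 = ((-1426 - (-5)*(-14)*(-12)) + 9795) - 36100 = ((-1426 - 1*(-840)) + 9795) - 36100 = ((-1426 + 840) + 9795) - 36100 = (-586 + 9795) - 36100 = 9209 - 36100 = -26891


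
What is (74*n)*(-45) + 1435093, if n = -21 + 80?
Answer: 1238623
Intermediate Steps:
n = 59
(74*n)*(-45) + 1435093 = (74*59)*(-45) + 1435093 = 4366*(-45) + 1435093 = -196470 + 1435093 = 1238623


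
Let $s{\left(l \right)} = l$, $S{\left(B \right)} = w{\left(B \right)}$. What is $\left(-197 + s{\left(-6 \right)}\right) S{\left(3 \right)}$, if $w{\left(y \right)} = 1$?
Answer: $-203$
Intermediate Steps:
$S{\left(B \right)} = 1$
$\left(-197 + s{\left(-6 \right)}\right) S{\left(3 \right)} = \left(-197 - 6\right) 1 = \left(-203\right) 1 = -203$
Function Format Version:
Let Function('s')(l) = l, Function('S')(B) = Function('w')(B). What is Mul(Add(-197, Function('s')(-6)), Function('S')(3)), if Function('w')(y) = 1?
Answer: -203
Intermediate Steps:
Function('S')(B) = 1
Mul(Add(-197, Function('s')(-6)), Function('S')(3)) = Mul(Add(-197, -6), 1) = Mul(-203, 1) = -203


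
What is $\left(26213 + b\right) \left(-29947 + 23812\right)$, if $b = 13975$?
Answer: $-246553380$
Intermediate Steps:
$\left(26213 + b\right) \left(-29947 + 23812\right) = \left(26213 + 13975\right) \left(-29947 + 23812\right) = 40188 \left(-6135\right) = -246553380$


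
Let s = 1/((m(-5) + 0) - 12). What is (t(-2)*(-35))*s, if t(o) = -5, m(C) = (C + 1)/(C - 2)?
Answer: -245/16 ≈ -15.313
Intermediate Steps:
m(C) = (1 + C)/(-2 + C)
s = -7/80 (s = 1/(((1 - 5)/(-2 - 5) + 0) - 12) = 1/((-4/(-7) + 0) - 12) = 1/((-1/7*(-4) + 0) - 12) = 1/((4/7 + 0) - 12) = 1/(4/7 - 12) = 1/(-80/7) = -7/80 ≈ -0.087500)
(t(-2)*(-35))*s = -5*(-35)*(-7/80) = 175*(-7/80) = -245/16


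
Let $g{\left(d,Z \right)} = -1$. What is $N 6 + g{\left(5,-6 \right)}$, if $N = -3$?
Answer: $-19$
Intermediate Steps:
$N 6 + g{\left(5,-6 \right)} = \left(-3\right) 6 - 1 = -18 - 1 = -19$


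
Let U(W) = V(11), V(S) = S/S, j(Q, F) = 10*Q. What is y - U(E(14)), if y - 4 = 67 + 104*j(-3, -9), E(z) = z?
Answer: -3050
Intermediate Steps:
V(S) = 1
U(W) = 1
y = -3049 (y = 4 + (67 + 104*(10*(-3))) = 4 + (67 + 104*(-30)) = 4 + (67 - 3120) = 4 - 3053 = -3049)
y - U(E(14)) = -3049 - 1*1 = -3049 - 1 = -3050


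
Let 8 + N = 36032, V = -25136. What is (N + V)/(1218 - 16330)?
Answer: -1361/1889 ≈ -0.72049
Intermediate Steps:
N = 36024 (N = -8 + 36032 = 36024)
(N + V)/(1218 - 16330) = (36024 - 25136)/(1218 - 16330) = 10888/(-15112) = 10888*(-1/15112) = -1361/1889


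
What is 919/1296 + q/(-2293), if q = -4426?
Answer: 7843363/2971728 ≈ 2.6393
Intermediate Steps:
919/1296 + q/(-2293) = 919/1296 - 4426/(-2293) = 919*(1/1296) - 4426*(-1/2293) = 919/1296 + 4426/2293 = 7843363/2971728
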